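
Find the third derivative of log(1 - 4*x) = 128/(64*x^3 - 48*x^2 + 12*x - 1)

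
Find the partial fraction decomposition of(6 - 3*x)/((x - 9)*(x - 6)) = 4/(x - 6) - 7/(x - 9)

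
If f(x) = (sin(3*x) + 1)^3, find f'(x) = 9*(sin(3*x) + 1)^2*cos(3*x)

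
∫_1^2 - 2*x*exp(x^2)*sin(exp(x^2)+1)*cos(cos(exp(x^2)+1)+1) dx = -sin(cos(1 + E) + 1) + sin(cos(1 + exp(4)) + 1)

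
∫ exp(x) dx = exp(x) + C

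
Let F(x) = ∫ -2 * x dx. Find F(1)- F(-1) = 0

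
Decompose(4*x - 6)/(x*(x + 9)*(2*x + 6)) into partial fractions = -7/(18*(x + 9)) + 1/(2*(x + 3)) - 1/(9*x)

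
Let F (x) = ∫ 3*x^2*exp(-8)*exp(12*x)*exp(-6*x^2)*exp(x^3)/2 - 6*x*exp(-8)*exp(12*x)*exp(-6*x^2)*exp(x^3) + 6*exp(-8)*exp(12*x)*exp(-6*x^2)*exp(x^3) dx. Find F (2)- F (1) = 1/2 - exp(-1)/2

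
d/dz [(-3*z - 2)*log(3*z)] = (-3*z*log(z) - 3*z*log(3) - 3*z - 2)/z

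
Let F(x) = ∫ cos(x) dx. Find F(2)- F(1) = -sin(1) + sin(2)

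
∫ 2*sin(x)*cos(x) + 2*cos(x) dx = (sin(x) + 1)^2 + C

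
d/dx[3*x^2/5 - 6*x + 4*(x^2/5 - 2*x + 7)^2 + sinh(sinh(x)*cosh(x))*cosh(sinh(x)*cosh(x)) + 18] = 16*x^3/25 - 48*x^2/5 + 278*x/5 + cosh(2*x - sinh(2*x))/2 + cosh(2*x + sinh(2*x))/2 - 118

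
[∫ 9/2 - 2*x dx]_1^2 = 3/2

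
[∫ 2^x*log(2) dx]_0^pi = -1 + 2^pi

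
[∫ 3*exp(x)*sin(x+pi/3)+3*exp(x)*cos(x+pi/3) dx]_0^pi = -3*sqrt(3)*exp(pi)/2 - 3*sqrt(3)/2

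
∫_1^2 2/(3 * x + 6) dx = -2*log(3)/3 + 4*log(2)/3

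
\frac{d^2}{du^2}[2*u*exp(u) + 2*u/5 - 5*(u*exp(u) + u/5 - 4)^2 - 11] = -20*u^2*exp(2*u) - 2*u^2*exp(u) - 40*u*exp(2*u) + 34*u*exp(u) - 10*exp(2*u) + 80*exp(u) - 2/5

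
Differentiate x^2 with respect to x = 2*x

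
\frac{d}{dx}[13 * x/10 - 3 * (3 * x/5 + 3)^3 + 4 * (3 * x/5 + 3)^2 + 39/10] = -243*x^2/125 - 414*x/25 - 329/10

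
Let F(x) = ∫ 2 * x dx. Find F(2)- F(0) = 4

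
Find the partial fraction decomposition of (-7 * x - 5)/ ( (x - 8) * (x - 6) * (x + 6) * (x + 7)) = -44/(195*(x + 7)) + 37/(168*(x + 6)) + 47/(312*(x - 6)) - 61/(420*(x - 8))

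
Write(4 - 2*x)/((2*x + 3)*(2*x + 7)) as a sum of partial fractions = -11/(4*(2*x + 7)) + 7/(4*(2*x + 3))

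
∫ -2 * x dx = -x^2 + C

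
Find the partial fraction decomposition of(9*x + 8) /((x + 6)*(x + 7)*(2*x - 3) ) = 86/(255*(2*x - 3)) - 55/(17*(x + 7)) + 46/(15*(x + 6))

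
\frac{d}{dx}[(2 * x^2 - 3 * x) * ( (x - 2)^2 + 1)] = 8*x^3 - 33*x^2 + 44*x - 15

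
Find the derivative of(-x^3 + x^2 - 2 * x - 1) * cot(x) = x^3/sin(x)^2 - 3*x^2/tan(x) - x^2/sin(x)^2 + 2*x/tan(x) + 2*x/sin(x)^2 - 2/tan(x) + sin(x)^(-2)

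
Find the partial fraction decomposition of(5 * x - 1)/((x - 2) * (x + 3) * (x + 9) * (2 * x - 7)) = 44/(325*(2*x - 7)) + 23/(825*(x + 9)) - 8/(195*(x + 3)) - 3/(55*(x - 2))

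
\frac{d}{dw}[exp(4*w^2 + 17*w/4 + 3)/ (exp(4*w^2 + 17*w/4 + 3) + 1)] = (32*w*exp(4*w^2 + 17*w/4 + 3) + 17*exp(4*w^2 + 17*w/4 + 3))/(8*exp(3)*exp(17*w/4)*exp(4*w^2) + 4*exp(6)*exp(17*w/2)*exp(8*w^2) + 4)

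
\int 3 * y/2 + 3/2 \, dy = 3*y^2/4 + 3*y/2 + C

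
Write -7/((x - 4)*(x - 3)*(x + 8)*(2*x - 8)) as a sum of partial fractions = 7/(3168*(x + 8)) - 7/(22*(x - 3)) + 91/(288*(x - 4)) - 7/(24*(x - 4)^2)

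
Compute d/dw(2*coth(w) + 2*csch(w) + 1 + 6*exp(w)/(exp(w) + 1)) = -2*(exp(2*w)*cosh(w) + exp(2*w) - 3*exp(w)*cosh(w)^2 + 2*exp(w)*cosh(w) + 5*exp(w) + cosh(w) + 1)/((exp(w) + 1)^2*sinh(w)^2)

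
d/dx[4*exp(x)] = 4*exp(x)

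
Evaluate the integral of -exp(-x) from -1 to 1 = -E + exp(-1)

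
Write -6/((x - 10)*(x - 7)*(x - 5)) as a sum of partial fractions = -3/(5*(x - 5)) + 1/(x - 7) - 2/(5*(x - 10))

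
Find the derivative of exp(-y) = -exp(-y)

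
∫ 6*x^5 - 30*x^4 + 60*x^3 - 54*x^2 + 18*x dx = x^6 - 6*x^5 + 15*x^4 - 18*x^3 + 9*x^2 + C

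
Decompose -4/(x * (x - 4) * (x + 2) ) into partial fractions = -1/(3*(x + 2)) - 1/(6*(x - 4)) + 1/(2*x)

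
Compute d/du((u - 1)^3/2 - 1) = 3*u^2/2 - 3*u + 3/2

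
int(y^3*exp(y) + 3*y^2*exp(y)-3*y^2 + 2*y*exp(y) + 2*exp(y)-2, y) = y*(y^2 + 2)*(exp(y) - 1) + C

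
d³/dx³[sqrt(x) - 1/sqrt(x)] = (3*x + 15)/(8*x^(7/2))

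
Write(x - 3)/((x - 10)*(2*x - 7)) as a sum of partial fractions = -1/(13*(2*x - 7)) + 7/(13*(x - 10))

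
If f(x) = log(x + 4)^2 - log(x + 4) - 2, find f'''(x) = (4*log(x + 4) - 8)/(x^3 + 12*x^2 + 48*x + 64)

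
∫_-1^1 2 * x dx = 0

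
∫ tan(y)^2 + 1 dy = tan(y) + C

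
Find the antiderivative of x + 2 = x^2/2 + 2*x + C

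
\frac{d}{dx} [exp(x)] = exp(x)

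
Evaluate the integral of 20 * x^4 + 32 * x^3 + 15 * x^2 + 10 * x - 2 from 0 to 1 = 20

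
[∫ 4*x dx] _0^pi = 2*pi^2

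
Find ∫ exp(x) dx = exp(x) + C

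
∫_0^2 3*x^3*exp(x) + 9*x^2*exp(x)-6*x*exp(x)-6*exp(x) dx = 12*exp(2)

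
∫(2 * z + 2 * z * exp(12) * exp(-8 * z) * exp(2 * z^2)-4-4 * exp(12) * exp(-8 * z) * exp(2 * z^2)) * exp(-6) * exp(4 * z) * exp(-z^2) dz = 2*sinh(z^2 - 4*z + 6) + C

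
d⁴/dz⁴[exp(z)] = exp(z)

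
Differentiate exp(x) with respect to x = exp(x)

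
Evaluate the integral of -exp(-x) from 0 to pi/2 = -1 + exp(-pi/2)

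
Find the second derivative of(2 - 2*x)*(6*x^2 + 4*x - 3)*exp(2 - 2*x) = (-48*x^3 + 160*x^2 - 48*x - 72)*exp(2 - 2*x)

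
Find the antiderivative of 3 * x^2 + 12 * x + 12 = x^3 + 6*x^2 + 12*x + C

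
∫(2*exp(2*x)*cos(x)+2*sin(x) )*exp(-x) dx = 2*sqrt(2)*sin(x + pi/4)*sinh(x) + C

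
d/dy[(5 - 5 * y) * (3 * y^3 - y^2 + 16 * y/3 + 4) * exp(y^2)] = -30*y^5*exp(y^2) + 40*y^4*exp(y^2) - 370*y^3*exp(y^2)/3 + 220*y^2*exp(y^2)/3 - 70*y*exp(y^2)/3 + 20*exp(y^2)/3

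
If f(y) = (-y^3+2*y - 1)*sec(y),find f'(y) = (-y^3*sin(y)/cos(y) - 3*y^2 + 2*y*sin(y)/cos(y) - sin(y)/cos(y) + 2)/cos(y)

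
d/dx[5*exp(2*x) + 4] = 10*exp(2*x)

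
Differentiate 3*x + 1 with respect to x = 3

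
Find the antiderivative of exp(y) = exp(y) + C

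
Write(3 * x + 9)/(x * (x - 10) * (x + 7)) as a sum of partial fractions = -12/(119*(x + 7)) + 39/(170*(x - 10)) - 9/(70*x)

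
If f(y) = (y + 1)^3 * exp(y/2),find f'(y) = y^3*exp(y/2)/2 + 9*y^2*exp(y/2)/2 + 15*y*exp(y/2)/2 + 7*exp(y/2)/2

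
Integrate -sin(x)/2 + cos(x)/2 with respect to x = sqrt(2)*sin(x + pi/4)/2 + C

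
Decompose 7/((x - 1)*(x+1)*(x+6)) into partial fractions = 1/(5*(x + 6)) - 7/(10*(x + 1)) + 1/(2*(x - 1))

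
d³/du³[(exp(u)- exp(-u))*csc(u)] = 2*sqrt(2)*(-exp(2*u)*sin(u + pi/4) - 3*exp(2*u)*cos(u + pi/4)/sin(u)^2 + cos(u + pi/4) + 3*sin(u + pi/4)/sin(u)^2)*exp(-u)/sin(u)^2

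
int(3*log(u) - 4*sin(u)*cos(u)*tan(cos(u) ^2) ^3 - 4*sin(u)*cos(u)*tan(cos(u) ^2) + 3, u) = 3*u*log(u) + tan(cos(u)^2)^2 + C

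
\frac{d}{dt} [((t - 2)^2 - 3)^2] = 4*t^3 - 24*t^2 + 36*t - 8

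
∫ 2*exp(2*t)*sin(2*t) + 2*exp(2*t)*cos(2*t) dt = exp(2*t)*sin(2*t) + C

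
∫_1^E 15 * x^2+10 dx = -15 + 10*E + 5*exp(3)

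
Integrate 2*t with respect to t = t^2 + C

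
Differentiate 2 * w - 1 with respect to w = 2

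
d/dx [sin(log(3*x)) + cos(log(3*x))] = sqrt(2)*cos(log(x) + pi/4 + log(3))/x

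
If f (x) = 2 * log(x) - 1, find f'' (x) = -2/x^2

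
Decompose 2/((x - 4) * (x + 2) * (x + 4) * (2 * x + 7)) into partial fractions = 16/(45*(2*x + 7)) - 1/(8*(x + 4)) - 1/(18*(x + 2)) + 1/(360*(x - 4))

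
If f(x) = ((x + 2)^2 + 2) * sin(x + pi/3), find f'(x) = x^2*cos(x + pi/3) + 2*x*sin(x + pi/3) + 4*x*cos(x + pi/3) + 4*sin(x + pi/3) + 6*cos(x + pi/3)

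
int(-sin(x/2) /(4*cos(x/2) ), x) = log(cos(x/2))/2 + C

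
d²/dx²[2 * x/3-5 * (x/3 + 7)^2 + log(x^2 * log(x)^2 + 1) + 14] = (-10*x^4*log(x)^4 - 18*x^2*log(x)^4 - 18*x^2*log(x)^3 - 38*x^2*log(x)^2 + 18*log(x)^2 + 54*log(x) + 8)/(9*x^4*log(x)^4 + 18*x^2*log(x)^2 + 9)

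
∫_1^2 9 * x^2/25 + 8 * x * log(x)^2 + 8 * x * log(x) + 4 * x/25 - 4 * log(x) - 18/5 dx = -8*log(2) + 37/25 + 16*log(2)^2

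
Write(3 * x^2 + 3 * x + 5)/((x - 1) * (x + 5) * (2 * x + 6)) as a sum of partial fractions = 65/(24*(x + 5)) - 23/(16*(x + 3)) + 11/(48*(x - 1))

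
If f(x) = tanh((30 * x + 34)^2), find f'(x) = -1800*x*tanh(900*x^2 + 2040*x + 1156)^2 + 1800*x - 2040*tanh(900*x^2 + 2040*x + 1156)^2 + 2040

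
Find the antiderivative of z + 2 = z^2/2 + 2*z + C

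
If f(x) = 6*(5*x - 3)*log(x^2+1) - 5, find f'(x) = (30*x^2*log(x^2 + 1) + 60*x^2 - 36*x + 30*log(x^2 + 1))/(x^2 + 1)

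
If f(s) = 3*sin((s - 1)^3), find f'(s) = 9*(s - 1)^2*cos(s^3 - 3*s^2 + 3*s - 1)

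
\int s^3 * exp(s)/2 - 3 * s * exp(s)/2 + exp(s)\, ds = (s - 1)^3*exp(s)/2 + C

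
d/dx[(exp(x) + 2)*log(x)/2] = (x*exp(x)*log(x) + exp(x) + 2)/(2*x)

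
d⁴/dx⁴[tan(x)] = 24*tan(x)^5 + 40*tan(x)^3 + 16*tan(x)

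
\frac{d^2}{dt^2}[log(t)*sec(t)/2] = (-t^2*log(t) + 2*t^2*log(t)/cos(t)^2 + 2*t*sin(t)/cos(t) - 1)/(2*t^2*cos(t))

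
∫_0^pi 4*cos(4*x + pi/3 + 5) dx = 0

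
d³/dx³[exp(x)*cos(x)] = -2*sqrt(2)*exp(x)*sin(x + pi/4)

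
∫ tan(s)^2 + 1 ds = tan(s) + C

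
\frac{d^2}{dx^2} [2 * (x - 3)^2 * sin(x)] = -2*x^2*sin(x) + 12*x*sin(x) + 8*x*cos(x) - 14*sin(x) - 24*cos(x)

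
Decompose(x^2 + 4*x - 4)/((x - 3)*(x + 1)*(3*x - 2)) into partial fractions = 8/(35*(3*x - 2)) - 7/(20*(x + 1)) + 17/(28*(x - 3))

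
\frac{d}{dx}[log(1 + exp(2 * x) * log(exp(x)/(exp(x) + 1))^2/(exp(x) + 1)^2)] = (2*(x - log(exp(x) + 1))^2*exp(2*x) + 2*(x - log(exp(x) + 1))*exp(2*x))/((x - log(exp(x) + 1))^2*exp(3*x) + (x - log(exp(x) + 1))^2*exp(2*x) + exp(3*x) + 3*exp(2*x) + 3*exp(x) + 1)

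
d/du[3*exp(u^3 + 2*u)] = 9*u^2*exp(u^3 + 2*u) + 6*exp(u^3 + 2*u)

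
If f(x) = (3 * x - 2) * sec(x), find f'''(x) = (-3*x*sin(x)/cos(x) + 18*x*sin(x)/cos(x)^3 + 2*sin(x)/cos(x) - 12*sin(x)/cos(x)^3 - 9 + 18/cos(x)^2)/cos(x)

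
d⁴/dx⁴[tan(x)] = 24*tan(x)^5 + 40*tan(x)^3 + 16*tan(x)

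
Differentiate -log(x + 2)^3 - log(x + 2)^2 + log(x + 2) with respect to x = (-3*log(x + 2)^2 - 2*log(x + 2) + 1)/(x + 2)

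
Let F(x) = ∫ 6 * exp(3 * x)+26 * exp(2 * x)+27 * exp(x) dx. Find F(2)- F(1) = -2*(2 + E)^3 - (2 + E)^2 - exp(2) + E + (2 + exp(2))^2 + 2*(2 + exp(2))^3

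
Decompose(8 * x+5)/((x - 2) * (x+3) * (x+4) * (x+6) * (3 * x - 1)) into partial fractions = -621/(12350*(3*x - 1)) - 43/(912*(x + 6)) + 9/(52*(x + 4)) - 19/(150*(x + 3)) + 7/(400*(x - 2))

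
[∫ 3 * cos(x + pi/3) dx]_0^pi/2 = 3/2 - 3*sqrt(3)/2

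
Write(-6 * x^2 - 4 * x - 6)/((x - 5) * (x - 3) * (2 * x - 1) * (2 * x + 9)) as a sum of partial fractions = 73/(475*(2*x + 9)) - 19/(225*(2*x - 1)) + 12/(25*(x - 3)) - 88/(171*(x - 5))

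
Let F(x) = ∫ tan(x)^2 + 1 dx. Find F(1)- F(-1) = 2*tan(1)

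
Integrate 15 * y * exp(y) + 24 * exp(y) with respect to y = (15*y + 9)*exp(y) + C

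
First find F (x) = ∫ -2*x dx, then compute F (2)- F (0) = -4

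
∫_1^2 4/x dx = -4*log(3) + 4*log(6)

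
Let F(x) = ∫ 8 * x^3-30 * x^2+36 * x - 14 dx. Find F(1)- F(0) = -4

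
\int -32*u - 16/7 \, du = -16*u^2 - 16*u/7 + C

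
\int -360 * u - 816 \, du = -180*u^2 - 816*u + C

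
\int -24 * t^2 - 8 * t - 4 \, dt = -8*t^3 - 4*t^2 - 4*t + C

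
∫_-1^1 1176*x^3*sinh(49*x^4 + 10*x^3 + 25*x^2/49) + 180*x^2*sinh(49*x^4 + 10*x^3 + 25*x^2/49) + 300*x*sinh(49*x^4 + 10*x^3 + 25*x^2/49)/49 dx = -6*cosh(1936/49) + 6*cosh(2916/49)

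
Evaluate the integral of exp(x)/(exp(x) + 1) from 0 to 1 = -log(2) + log(1 + E)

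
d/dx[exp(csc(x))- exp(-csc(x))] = -(exp(2/sin(x)) + 1)*exp(-csc(x))*cos(x)/sin(x)^2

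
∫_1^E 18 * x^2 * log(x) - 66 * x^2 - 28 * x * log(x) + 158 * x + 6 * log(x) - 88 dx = (5 - 3*E)*(-14*E + 6 + 6*exp(2)) + 2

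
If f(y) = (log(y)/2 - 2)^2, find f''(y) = (5 - log(y))/(2*y^2)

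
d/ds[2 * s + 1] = 2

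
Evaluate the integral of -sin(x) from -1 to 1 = 0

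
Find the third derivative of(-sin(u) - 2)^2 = -4*(2*sin(u) + 1)*cos(u)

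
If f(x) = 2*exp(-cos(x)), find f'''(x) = 2*(3 - cos(x))*exp(-cos(x))*sin(x)*cos(x)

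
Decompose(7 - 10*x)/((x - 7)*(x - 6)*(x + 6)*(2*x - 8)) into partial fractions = -67/(3120*(x + 6)) - 11/(40*(x - 4)) + 53/(48*(x - 6)) - 21/(26*(x - 7))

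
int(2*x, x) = x^2 + C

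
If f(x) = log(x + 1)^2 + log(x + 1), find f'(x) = (2*log(x + 1) + 1)/(x + 1)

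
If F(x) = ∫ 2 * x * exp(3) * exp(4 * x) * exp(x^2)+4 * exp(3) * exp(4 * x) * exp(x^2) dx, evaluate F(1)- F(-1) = -1 + exp(8)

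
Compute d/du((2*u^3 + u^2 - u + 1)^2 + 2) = 24*u^5 + 20*u^4 - 12*u^3 + 6*u^2 + 6*u - 2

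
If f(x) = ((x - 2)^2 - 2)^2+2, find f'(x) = 4*x^3 - 24*x^2 + 40*x - 16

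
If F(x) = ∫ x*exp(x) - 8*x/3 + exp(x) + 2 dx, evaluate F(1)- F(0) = 2/3 + E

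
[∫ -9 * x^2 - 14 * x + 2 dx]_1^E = (2 + (2 + E)^2)*(5 - 3*E) - 22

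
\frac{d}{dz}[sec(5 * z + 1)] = 5*tan(5*z + 1)*sec(5*z + 1)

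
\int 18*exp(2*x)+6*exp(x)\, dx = (3*exp(x) + 1)^2 + C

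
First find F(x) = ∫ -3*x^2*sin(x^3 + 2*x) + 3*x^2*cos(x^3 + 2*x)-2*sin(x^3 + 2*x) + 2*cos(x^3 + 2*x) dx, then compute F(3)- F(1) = -sin(3) + cos(33) - cos(3) + sin(33)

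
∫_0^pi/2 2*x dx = pi^2/4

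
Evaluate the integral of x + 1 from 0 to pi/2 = -1/2 + (1 + pi/2)^2/2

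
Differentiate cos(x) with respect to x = -sin(x)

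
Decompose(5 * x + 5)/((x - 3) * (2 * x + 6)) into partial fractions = 5/(6*(x + 3)) + 5/(3*(x - 3))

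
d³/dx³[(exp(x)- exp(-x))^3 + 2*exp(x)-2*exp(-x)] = (27*exp(6*x) - exp(4*x) - exp(2*x) + 27)*exp(-3*x)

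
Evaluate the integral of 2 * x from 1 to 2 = 3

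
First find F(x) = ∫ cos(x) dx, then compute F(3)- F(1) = -sin(1) + sin(3)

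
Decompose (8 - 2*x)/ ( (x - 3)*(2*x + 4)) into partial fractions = -6/(5*(x + 2)) + 1/(5*(x - 3))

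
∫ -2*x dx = -x^2 + C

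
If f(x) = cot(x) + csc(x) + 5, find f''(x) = (-1 + 2*cos(x)/sin(x)^2 + 2/sin(x)^2)/sin(x)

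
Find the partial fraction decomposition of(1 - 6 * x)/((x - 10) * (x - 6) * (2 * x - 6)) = -17/(42*(x - 3)) + 35/(24*(x - 6)) - 59/(56*(x - 10))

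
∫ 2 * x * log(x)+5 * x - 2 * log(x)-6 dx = ((x - 1)^2 - 1)*(log(x) + 2) + C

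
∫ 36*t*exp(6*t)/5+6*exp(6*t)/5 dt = 6*t*exp(6*t)/5 + C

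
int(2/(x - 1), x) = 2*log(3 - 3*x) + C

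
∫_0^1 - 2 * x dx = -1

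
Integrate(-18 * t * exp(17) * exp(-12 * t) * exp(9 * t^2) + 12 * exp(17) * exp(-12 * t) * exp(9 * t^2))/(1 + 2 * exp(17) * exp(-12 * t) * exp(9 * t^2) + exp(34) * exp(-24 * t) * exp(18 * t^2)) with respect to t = 1/(exp(9*t^2 - 12*t + 17) + 1) + C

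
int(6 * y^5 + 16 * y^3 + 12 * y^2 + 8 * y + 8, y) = y^6 + 4*y^4 + 4*y^3 + 4*y^2 + 8*y + C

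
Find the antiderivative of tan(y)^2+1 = tan(y) + C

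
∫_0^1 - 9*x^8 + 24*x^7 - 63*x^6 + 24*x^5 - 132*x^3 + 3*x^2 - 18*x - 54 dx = -98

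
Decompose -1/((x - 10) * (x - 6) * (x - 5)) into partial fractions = -1/(5*(x - 5)) + 1/(4*(x - 6)) - 1/(20*(x - 10))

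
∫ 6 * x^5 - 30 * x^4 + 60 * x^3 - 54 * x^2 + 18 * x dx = x^6 - 6*x^5 + 15*x^4 - 18*x^3 + 9*x^2 + C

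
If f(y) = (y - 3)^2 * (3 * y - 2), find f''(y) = 18*y - 40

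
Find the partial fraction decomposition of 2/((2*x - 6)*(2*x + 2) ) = -1/(8*(x + 1)) + 1/(8*(x - 3))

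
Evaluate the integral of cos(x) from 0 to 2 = sin(2)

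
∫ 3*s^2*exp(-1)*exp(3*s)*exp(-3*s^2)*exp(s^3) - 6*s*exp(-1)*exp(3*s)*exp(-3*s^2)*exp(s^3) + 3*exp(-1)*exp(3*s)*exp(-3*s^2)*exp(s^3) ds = exp((s - 1)^3) + C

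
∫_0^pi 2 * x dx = pi^2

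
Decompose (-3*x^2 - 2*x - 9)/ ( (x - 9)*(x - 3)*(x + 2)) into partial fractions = -17/(55*(x + 2)) + 7/(5*(x - 3)) - 45/(11*(x - 9))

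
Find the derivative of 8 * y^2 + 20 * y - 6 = 16*y + 20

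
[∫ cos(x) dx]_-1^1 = 2*sin(1)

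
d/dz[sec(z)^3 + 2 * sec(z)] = (2 + 3/cos(z)^2)*sin(z)/cos(z)^2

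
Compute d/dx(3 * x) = 3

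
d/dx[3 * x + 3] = 3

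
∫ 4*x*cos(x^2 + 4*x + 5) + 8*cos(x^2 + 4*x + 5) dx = 2*sin((x + 2)^2 + 1) + C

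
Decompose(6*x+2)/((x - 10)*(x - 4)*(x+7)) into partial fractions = -40/(187*(x + 7)) - 13/(33*(x - 4)) + 31/(51*(x - 10))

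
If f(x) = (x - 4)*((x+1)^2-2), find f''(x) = 6*x - 4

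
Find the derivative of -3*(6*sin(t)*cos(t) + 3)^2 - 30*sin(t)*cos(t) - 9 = -54*sin(4*t) - 138*cos(2*t)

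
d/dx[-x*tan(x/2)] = -x/(2*cos(x/2)^2) - tan(x/2)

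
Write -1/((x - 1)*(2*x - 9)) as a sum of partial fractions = -2/(7*(2*x - 9)) + 1/(7*(x - 1))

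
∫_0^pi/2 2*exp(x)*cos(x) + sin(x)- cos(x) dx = -1 + exp(pi/2)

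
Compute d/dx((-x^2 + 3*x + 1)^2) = 4*x^3 - 18*x^2 + 14*x + 6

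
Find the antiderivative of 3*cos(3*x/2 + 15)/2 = sin(3*x/2 + 15) + C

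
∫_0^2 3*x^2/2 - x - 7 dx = -12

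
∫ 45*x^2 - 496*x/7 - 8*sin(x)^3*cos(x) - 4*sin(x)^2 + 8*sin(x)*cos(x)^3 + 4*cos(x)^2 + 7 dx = (3*x - 7)*(35*x^2 - x + 14)/7 + 2*sin(2*x) - cos(4*x)/2 + C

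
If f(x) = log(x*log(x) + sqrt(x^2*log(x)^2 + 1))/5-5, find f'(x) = (x*log(x)^2 + x*log(x) + sqrt(x^2*log(x)^2 + 1)*log(x) + sqrt(x^2*log(x)^2 + 1))/(5*x^2*log(x)^2 + 5*x*sqrt(x^2*log(x)^2 + 1)*log(x) + 5)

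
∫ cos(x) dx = sin(x) + C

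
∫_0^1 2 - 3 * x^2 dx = 1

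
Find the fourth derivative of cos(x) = cos(x)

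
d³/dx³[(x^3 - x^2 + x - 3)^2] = 120*x^3 - 120*x^2 + 72*x - 48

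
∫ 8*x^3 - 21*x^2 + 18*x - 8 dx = 2*x^4 - 7*x^3 + 9*x^2 - 8*x + C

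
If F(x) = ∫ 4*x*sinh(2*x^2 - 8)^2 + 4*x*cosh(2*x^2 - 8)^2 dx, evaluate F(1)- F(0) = -sinh(12)/2 + sinh(8)*cosh(8)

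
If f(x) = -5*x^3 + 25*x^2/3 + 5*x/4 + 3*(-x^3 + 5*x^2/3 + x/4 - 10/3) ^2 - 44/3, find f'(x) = 18*x^5 - 50*x^4 + 82*x^3/3 + 105*x^2/2 - 397*x/8 - 15/4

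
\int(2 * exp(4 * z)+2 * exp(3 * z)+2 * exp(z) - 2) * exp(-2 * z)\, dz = ((exp(z) + 1)*exp(z) - 1)^2*exp(-2*z) + C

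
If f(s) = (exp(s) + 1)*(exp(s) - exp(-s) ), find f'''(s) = (8*exp(3*s) + exp(2*s) + 1)*exp(-s)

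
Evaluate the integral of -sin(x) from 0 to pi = -2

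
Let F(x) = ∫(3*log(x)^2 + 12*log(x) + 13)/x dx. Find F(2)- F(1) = -8 + log(2) + (log(2) + 2)^3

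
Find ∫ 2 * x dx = x^2 + C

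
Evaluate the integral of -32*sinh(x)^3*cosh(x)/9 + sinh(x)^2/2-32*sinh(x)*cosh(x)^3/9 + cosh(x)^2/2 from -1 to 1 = sinh(2)/2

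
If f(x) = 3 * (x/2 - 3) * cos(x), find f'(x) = -3*x*sin(x)/2 + 9*sin(x) + 3*cos(x)/2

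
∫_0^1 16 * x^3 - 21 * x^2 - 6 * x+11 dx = 5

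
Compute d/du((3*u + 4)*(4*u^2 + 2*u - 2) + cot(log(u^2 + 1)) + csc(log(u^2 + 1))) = (36*u^4 + 44*u^3 + 38*u^2 - 2*u*cot(log(u^2 + 1))^2 - 2*u*cot(log(u^2 + 1))*csc(log(u^2 + 1)) + 42*u + 2)/(u^2 + 1)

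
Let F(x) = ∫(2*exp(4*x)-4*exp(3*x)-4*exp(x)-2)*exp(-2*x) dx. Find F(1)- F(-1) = -(-E - 2 + exp(-1))^2 + (-2 - exp(-1) + E)^2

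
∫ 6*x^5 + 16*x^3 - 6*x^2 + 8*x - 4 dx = x^6 + 4*x^4 - 2*x^3 + 4*x^2 - 4*x + C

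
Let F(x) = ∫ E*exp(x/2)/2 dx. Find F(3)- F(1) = -exp(3/2) + exp(5/2)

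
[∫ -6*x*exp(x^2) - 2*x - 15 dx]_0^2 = -3*exp(4) - 31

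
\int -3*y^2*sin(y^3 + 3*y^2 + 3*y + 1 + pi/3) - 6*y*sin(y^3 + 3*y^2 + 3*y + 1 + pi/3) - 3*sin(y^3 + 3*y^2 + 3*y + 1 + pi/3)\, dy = cos((y + 1)^3 + pi/3) + C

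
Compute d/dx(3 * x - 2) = 3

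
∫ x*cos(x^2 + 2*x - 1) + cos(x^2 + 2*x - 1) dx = sin(x^2 + 2*x - 1)/2 + C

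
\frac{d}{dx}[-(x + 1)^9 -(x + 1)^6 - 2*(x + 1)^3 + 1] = -9*x^8 - 72*x^7 - 252*x^6 - 510*x^5 - 660*x^4 - 564*x^3 - 318*x^2 - 114*x - 21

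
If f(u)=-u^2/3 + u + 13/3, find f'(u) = 1 - 2*u/3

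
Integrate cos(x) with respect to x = sin(x) + C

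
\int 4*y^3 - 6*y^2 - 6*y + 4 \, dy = y^4 - 2*y^3 - 3*y^2 + 4*y + C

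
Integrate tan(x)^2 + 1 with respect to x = tan(x) + C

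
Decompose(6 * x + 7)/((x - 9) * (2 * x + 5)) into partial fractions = 16/(23*(2*x + 5)) + 61/(23*(x - 9))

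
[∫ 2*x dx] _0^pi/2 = pi^2/4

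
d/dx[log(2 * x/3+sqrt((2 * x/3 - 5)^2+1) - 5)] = (4*x + 2*sqrt(4*x^2 - 60*x + 234) - 30)/(4*x^2 + 2*x*sqrt(4*x^2 - 60*x + 234) - 60*x - 15*sqrt(4*x^2 - 60*x + 234) + 234)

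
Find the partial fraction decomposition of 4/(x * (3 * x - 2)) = 6/(3*x - 2) - 2/x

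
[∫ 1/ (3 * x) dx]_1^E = 1/3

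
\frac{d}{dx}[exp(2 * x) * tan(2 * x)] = 2*(tan(2*x) + cos(2*x)^(-2))*exp(2*x)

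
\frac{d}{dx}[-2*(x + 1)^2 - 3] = -4*x - 4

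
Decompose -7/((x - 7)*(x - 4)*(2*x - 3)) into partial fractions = -28/(55*(2*x - 3)) + 7/(15*(x - 4)) - 7/(33*(x - 7))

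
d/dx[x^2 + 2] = 2*x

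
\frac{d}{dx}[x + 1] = 1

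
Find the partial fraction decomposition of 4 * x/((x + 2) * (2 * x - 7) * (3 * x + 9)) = 56/(429*(2*x - 7)) - 4/(13*(x + 3)) + 8/(33*(x + 2))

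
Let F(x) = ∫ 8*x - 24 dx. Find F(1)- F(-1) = -48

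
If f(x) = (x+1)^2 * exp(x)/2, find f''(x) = x^2*exp(x)/2 + 3*x*exp(x) + 7*exp(x)/2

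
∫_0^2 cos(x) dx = sin(2)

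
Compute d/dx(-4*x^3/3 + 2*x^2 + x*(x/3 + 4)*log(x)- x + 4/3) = -4*x^2 + 2*x*log(x)/3 + 13*x/3 + 4*log(x) + 3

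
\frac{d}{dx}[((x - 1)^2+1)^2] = 4*x^3 - 12*x^2 + 16*x - 8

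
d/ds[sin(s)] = cos(s)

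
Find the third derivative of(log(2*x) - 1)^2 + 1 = (4*log(x) - 10 + 4*log(2))/x^3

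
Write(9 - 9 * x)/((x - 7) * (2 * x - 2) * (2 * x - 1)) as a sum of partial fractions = 9/(13*(2*x - 1)) - 9/(26*(x - 7))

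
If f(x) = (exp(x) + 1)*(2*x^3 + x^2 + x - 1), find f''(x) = 2*x^3*exp(x) + 13*x^2*exp(x) + 17*x*exp(x) + 12*x + 3*exp(x) + 2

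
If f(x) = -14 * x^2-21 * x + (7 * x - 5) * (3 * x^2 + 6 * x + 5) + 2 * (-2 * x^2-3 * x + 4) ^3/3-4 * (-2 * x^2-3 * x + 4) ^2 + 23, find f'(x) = -32*x^5 - 120*x^4 - 80*x^3 + 153*x^2 + 98*x - 16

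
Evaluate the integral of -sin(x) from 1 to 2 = -cos(1) + cos(2)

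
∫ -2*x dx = -x^2 + C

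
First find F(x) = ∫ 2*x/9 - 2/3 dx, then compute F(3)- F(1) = -4/9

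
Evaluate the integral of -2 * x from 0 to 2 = -4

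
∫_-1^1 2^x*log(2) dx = 3/2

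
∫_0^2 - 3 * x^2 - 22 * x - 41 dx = -134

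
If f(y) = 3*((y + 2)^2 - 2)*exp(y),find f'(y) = 3*y^2*exp(y) + 18*y*exp(y) + 18*exp(y)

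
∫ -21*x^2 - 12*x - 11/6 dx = -7*x^3 - 6*x^2 - 11*x/6 + C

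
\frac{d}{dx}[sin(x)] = cos(x)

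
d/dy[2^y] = 2^y*log(2)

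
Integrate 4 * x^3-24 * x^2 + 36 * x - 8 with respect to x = x^4 - 8*x^3 + 18*x^2 - 8*x + C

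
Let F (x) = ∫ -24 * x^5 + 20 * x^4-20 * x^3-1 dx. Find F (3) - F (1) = -2346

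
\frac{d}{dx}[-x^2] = -2*x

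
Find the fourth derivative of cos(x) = cos(x)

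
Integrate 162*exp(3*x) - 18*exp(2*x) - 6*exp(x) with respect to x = (54*exp(2*x) - 9*exp(x) - 6)*exp(x) + C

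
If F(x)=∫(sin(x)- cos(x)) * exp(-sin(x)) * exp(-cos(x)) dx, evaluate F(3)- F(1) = -exp(-sin(1) - cos(1)) + exp(-sin(3) - cos(3))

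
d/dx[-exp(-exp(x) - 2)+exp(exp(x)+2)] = (exp(x) + exp(x + 2*exp(x) + 4))*exp(-exp(x) - 2)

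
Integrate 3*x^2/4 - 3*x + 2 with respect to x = x^3/4 - 3*x^2/2 + 2*x + C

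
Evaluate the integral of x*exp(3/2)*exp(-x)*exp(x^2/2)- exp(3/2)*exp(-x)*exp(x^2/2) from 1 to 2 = -E + exp(3/2)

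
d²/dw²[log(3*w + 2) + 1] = -9/(9*w^2 + 12*w + 4)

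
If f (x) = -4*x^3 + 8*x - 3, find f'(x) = 8 - 12*x^2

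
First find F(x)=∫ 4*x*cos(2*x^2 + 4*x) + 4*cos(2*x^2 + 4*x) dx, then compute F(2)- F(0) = sin(16)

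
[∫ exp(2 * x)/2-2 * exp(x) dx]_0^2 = -9/4 + (-2 + exp(2)/2)^2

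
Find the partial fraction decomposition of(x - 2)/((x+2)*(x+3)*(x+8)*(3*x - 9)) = 1/(99*(x + 8)) - 1/(18*(x + 3)) + 2/(45*(x + 2)) + 1/(990*(x - 3))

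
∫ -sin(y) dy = cos(y) + C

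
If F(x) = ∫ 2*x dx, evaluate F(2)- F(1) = 3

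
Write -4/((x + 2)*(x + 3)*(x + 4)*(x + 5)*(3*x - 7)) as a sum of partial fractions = -81/(21736*(3*x - 7)) - 1/(33*(x + 5)) + 2/(19*(x + 4)) - 1/(8*(x + 3)) + 2/(39*(x + 2))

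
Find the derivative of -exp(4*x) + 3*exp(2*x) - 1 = -4*exp(4*x) + 6*exp(2*x)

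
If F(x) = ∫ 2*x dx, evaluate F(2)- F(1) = 3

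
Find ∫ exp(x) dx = exp(x) + C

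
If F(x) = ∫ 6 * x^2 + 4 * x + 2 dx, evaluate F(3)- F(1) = 72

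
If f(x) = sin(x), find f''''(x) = sin(x)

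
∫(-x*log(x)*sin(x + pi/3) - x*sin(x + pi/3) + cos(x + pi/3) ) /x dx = (log(x) + 1)*cos(x + pi/3) + C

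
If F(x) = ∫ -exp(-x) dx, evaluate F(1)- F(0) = -1 + exp(-1)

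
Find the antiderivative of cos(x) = sin(x) + C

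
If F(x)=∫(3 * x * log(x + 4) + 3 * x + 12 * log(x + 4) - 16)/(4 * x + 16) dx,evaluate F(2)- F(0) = -5*log(6)/2 + 8*log(2)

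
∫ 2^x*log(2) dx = 2^x + C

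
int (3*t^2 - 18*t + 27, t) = t^3 - 9*t^2 + 27*t + C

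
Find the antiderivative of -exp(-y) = exp(-y) + C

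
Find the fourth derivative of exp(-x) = exp(-x)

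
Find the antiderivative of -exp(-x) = exp(-x) + C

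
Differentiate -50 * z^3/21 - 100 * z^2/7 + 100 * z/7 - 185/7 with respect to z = -50*z^2/7 - 200*z/7 + 100/7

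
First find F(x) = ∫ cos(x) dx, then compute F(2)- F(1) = -sin(1) + sin(2)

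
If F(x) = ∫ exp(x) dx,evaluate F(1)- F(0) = -1 + E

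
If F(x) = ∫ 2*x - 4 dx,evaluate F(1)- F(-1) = -8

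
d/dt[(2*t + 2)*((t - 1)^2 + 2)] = 6*t^2 - 4*t + 2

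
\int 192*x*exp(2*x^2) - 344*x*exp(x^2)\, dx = (48*exp(x^2) - 172)*exp(x^2) + C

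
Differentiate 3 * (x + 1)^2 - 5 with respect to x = 6*x + 6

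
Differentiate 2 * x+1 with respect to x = 2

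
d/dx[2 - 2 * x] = -2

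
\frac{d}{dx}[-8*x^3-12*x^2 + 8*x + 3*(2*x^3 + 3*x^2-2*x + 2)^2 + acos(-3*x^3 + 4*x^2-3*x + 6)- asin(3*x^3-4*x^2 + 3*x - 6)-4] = 72*x^5 + 180*x^4 + 12*x^3 - 60*x^2 + 72*x - 16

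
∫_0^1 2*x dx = 1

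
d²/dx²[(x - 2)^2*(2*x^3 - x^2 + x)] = 40*x^3 - 108*x^2 + 78*x - 16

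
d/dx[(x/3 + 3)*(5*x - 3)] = 10*x/3 + 14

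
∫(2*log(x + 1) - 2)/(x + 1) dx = (log(x + 1) - 1)^2 + C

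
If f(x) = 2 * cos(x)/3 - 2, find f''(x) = -2*cos(x)/3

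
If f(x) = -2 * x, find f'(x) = -2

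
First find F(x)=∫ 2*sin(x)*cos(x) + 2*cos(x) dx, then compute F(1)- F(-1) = 4*sin(1)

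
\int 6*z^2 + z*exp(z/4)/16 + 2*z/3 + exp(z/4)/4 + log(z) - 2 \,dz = z*(24*z^2 + 4*z + 3*exp(z/4) + 12*log(z) - 36)/12 + C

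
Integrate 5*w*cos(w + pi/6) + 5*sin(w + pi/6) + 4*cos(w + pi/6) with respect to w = (5*w + 4)*sin(w + pi/6) + C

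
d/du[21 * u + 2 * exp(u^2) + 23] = 4*u*exp(u^2) + 21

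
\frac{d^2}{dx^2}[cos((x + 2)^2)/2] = -2*x^2*cos(x^2 + 4*x + 4) - 8*x*cos(x^2 + 4*x + 4) - sin(x^2 + 4*x + 4) - 8*cos(x^2 + 4*x + 4)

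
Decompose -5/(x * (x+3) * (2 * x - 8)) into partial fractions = -5/(42*(x + 3)) - 5/(56*(x - 4)) + 5/(24*x)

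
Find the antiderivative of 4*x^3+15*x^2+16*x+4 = x^4 + 5*x^3 + 8*x^2 + 4*x + C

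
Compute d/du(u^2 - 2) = 2*u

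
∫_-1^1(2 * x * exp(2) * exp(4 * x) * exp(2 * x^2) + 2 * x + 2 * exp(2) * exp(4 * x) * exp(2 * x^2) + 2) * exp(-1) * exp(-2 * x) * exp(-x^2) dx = -exp(-4) + exp(4)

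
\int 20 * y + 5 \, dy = 10*y^2 + 5*y + C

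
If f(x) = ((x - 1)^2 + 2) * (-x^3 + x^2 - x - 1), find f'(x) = -5*x^4 + 12*x^3 - 18*x^2 + 8*x - 1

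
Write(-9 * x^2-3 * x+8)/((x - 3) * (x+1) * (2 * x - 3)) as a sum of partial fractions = 67/(15*(2*x - 3)) + 1/(10*(x + 1)) - 41/(6*(x - 3))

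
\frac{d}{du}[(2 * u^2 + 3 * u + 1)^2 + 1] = 16*u^3 + 36*u^2 + 26*u + 6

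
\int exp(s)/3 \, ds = exp(s)/3 + C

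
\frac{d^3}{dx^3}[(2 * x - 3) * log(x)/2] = (-x - 3)/x^3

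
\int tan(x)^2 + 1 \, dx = tan(x) + C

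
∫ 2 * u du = u^2 + C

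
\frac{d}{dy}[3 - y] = -1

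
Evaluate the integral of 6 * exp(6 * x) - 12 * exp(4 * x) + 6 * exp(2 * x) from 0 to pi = (-1 + exp(2*pi))^3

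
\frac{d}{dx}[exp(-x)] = -exp(-x)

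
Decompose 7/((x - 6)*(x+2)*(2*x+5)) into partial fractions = 28/(17*(2*x + 5)) - 7/(8*(x + 2)) + 7/(136*(x - 6))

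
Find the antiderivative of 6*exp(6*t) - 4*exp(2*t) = (exp(4*t) - 2)*exp(2*t) + C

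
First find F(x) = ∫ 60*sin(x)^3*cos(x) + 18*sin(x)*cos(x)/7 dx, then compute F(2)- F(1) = -15*sin(1)^4 - 9*sin(1)^2/7 + 9*sin(2)^2/7 + 15*sin(2)^4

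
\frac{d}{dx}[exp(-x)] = -exp(-x)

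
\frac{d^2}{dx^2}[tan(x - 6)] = 2*tan(x - 6)^3 + 2*tan(x - 6)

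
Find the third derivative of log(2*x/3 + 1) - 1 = 16/(8*x^3 + 36*x^2 + 54*x + 27)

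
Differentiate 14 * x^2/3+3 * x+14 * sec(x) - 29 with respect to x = 28*x/3 + 14*tan(x)*sec(x) + 3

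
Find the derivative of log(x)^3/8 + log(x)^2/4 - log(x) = (3*log(x)^2 + 4*log(x) - 8)/(8*x)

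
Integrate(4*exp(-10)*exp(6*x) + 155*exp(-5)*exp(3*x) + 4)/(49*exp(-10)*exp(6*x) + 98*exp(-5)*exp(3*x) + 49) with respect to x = ((4*x + 217)*(exp(3*x - 5) + 1)/49 + exp(3*x - 5))/(exp(3*x - 5) + 1) + C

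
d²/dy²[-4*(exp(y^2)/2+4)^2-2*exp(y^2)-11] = -16*y^2*exp(2*y^2) - 72*y^2*exp(y^2) - 4*exp(2*y^2) - 36*exp(y^2)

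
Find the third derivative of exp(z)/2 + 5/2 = exp(z)/2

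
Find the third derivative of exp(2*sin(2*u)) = -48*exp(2*sin(2*u))*sin(4*u) + 64*exp(2*sin(2*u))*cos(2*u)^3 - 16*exp(2*sin(2*u))*cos(2*u)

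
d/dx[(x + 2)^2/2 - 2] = x + 2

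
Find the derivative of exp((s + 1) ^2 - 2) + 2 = 2*s*exp(s^2 + 2*s - 1) + 2*exp(s^2 + 2*s - 1)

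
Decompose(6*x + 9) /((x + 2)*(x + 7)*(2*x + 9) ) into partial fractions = 72/(25*(2*x + 9)) - 33/(25*(x + 7)) - 3/(25*(x + 2))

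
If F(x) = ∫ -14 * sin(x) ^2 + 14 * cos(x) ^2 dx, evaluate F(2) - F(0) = 7*sin(4)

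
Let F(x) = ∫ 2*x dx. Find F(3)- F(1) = 8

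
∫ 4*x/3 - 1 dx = 2*x^2/3 - x + C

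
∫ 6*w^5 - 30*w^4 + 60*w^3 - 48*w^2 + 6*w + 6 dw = w^6 - 6*w^5 + 15*w^4 - 16*w^3 + 3*w^2 + 6*w + C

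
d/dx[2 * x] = 2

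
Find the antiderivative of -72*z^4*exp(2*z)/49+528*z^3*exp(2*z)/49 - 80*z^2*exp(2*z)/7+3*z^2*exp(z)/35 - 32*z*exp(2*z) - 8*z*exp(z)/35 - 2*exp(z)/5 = z*(3*z - 14)*(-20*z*(3*z - 14)*exp(z) + 7)*exp(z)/245 + C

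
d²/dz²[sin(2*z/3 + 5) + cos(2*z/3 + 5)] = -4*sin(2*z/3 + 5)/9 - 4*cos(2*z/3 + 5)/9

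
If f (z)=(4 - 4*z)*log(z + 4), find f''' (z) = (4*z + 56)/(z^3 + 12*z^2 + 48*z + 64)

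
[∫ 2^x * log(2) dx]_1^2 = 2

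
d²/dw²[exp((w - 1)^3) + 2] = 9*w^4*exp(w^3 - 3*w^2 + 3*w - 1) - 36*w^3*exp(w^3 - 3*w^2 + 3*w - 1) + 54*w^2*exp(w^3 - 3*w^2 + 3*w - 1) - 30*w*exp(w^3 - 3*w^2 + 3*w - 1) + 3*exp(w^3 - 3*w^2 + 3*w - 1)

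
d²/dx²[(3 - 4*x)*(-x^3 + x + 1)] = 48*x^2 - 18*x - 8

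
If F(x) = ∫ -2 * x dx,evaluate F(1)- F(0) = -1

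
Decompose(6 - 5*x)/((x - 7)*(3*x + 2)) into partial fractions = -28/(23*(3*x + 2)) - 29/(23*(x - 7))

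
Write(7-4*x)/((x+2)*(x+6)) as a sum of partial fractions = -31/(4*(x + 6)) + 15/(4*(x + 2))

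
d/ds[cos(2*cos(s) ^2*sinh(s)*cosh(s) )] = 4*(sin(s)*sinh(2*s) - cos(s)*cosh(2*s))*sin(cos(s)^2*sinh(s)*cosh(s))*cos(s)*cos(cos(s)^2*sinh(s)*cosh(s))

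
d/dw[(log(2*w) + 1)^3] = (3*log(w)^2 + 6*log(2)*log(w) + 6*log(w) + 3*log(2)^2 + 3 + 6*log(2))/w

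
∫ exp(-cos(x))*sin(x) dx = exp(-cos(x)) + C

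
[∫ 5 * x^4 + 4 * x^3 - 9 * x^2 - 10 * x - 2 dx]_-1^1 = -8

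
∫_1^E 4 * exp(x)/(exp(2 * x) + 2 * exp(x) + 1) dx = -4*E/(1 + E) + 4*exp(E)/(1 + exp(E))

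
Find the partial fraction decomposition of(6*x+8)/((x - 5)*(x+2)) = 4/(7*(x + 2)) + 38/(7*(x - 5))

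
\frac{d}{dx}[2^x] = 2^x*log(2)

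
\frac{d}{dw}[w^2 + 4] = 2*w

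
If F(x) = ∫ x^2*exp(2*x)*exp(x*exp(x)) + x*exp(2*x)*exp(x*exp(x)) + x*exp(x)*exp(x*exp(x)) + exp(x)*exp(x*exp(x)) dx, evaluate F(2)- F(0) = -atan(10) - atan(1/10) + atan(1/4) + atan(4) + 2*exp(2 + 2*exp(2))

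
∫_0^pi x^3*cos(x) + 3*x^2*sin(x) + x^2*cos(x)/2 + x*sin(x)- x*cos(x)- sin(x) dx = 0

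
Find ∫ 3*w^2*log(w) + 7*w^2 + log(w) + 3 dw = w*(w^2 + 1)*(log(w) + 2) + C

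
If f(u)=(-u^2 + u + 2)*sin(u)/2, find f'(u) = -u^2*cos(u)/2 - u*sin(u) + u*cos(u)/2 + sin(u)/2 + cos(u)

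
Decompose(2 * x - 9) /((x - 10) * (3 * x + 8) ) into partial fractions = 43/(38*(3*x + 8)) + 11/(38*(x - 10))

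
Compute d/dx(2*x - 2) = 2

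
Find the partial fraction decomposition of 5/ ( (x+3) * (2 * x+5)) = 10/(2*x + 5) - 5/(x + 3)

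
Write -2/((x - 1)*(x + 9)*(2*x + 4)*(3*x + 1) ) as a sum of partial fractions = 27/(520*(3*x + 1)) + 1/(1820*(x + 9)) - 1/(105*(x + 2)) - 1/(120*(x - 1))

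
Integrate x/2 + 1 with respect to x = x^2/4 + x + C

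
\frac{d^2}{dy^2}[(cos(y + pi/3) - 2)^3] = 6*sin(y + pi/3)^2*cos(y + pi/3) - 12*sin(y + pi/3)^2 - 3*cos(y + pi/3)^3 + 12*cos(y + pi/3)^2 - 12*cos(y + pi/3)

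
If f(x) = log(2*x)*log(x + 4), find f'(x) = (x*log(x) + x*log(x + 4) + x*log(2) + 4*log(x + 4))/(x^2 + 4*x)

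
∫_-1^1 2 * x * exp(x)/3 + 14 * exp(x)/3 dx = -10*exp(-1)/3 + 14*E/3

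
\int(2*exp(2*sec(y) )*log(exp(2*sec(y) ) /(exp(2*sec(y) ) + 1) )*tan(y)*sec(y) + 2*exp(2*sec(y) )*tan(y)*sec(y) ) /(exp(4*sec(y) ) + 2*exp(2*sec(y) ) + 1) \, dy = (-log(exp(2*sec(y)) + 1) + 2*sec(y))*exp(2*sec(y))/(exp(2*sec(y)) + 1) + C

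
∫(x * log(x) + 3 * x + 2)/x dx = (x + 2)*(log(x) + 2) + C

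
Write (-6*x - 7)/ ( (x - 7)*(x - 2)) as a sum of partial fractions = 19/(5*(x - 2)) - 49/(5*(x - 7))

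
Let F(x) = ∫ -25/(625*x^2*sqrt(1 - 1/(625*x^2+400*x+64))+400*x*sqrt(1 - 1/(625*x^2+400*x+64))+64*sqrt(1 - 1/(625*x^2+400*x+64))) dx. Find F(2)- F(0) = -asec(-8) + asec(-58)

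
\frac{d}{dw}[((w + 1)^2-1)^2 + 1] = 4*w^3 + 12*w^2 + 8*w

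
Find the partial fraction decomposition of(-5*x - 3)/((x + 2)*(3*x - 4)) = -29/(10*(3*x - 4)) - 7/(10*(x + 2))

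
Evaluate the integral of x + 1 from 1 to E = -2 + (1 + E)^2/2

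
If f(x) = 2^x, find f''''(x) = 2^x*log(2)^4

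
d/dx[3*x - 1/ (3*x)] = (9*x^2 + 1)/(3*x^2)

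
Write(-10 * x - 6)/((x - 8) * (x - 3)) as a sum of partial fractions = 36/(5*(x - 3)) - 86/(5*(x - 8))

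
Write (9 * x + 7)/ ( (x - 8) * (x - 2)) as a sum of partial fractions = -25/(6*(x - 2)) + 79/(6*(x - 8))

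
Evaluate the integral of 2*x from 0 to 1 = 1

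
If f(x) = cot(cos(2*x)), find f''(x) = 8*sin(2*x)^2*cot(cos(2*x))^3 + 8*sin(2*x)^2*cot(cos(2*x)) + 4*cos(2*x)*cot(cos(2*x))^2 + 4*cos(2*x)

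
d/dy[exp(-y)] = -exp(-y)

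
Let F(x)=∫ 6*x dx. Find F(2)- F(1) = 9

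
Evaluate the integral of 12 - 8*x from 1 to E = -4*exp(2) - 8 + 12*E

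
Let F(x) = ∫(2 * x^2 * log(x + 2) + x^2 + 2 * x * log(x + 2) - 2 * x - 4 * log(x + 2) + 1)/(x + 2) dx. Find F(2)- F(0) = log(2)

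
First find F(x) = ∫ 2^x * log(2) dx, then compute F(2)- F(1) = 2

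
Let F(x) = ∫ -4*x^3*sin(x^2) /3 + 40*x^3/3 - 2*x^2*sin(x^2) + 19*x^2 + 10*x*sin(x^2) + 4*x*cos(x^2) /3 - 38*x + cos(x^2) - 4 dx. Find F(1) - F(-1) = 2*cos(1) + 14/3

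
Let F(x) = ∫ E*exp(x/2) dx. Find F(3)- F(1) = -2*exp(3/2) + 2*exp(5/2)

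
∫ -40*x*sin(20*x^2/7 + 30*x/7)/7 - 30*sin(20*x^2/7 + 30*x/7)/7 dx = cos(10*x*(2*x + 3)/7) + C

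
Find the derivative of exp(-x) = -exp(-x)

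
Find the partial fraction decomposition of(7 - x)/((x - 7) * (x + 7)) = -1/(x + 7)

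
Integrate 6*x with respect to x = 3*x^2 + C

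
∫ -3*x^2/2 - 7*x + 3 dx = -x^3/2 - 7*x^2/2 + 3*x + C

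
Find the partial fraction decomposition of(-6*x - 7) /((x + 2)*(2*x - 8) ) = -5/(12*(x + 2)) - 31/(12*(x - 4))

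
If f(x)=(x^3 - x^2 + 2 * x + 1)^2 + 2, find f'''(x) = 120*x^3 - 120*x^2 + 120*x - 12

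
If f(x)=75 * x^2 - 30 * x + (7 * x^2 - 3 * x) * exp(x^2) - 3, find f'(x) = 14*x^3*exp(x^2) - 6*x^2*exp(x^2) + 14*x*exp(x^2) + 150*x - 3*exp(x^2) - 30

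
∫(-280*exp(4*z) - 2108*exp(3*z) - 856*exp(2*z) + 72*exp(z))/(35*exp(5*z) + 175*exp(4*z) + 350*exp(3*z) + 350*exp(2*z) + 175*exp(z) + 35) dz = (-24*exp(4*z) + 184*exp(3*z) + 1330*exp(2*z) + 1172*exp(z) + 275)/(35*(exp(4*z) + 4*exp(3*z) + 6*exp(2*z) + 4*exp(z) + 1)) + C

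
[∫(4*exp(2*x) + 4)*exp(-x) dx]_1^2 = -4*E - 4*exp(-2) + 4*exp(-1) + 4*exp(2)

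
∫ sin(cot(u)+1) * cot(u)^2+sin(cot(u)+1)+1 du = u + cos(cot(u) + 1) + C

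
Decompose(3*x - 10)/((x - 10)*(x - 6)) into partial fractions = -2/(x - 6) + 5/(x - 10)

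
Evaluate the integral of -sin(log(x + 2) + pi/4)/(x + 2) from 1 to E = cos(pi/4 + log(2 + E)) - cos(pi/4 + log(3))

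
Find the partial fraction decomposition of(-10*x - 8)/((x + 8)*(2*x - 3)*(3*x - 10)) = -186/(187*(3*x - 10)) + 92/(209*(2*x - 3)) + 36/(323*(x + 8))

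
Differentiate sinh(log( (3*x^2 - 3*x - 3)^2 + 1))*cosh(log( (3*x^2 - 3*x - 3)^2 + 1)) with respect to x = 18*(2*x^3 - 3*x^2 - x + 1)*cosh(2*log(9*x^4 - 18*x^3 - 9*x^2 + 18*x + 10))/(9*x^4 - 18*x^3 - 9*x^2 + 18*x + 10)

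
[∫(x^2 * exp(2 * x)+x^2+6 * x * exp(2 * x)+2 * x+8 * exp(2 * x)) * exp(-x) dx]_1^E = -9*E + 9*exp(-1) + (2 + E)^2*(-exp(-E) + exp(E))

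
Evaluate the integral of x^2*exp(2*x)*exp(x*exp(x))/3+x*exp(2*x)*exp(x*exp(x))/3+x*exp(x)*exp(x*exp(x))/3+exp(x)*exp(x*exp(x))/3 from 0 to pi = pi*exp(pi + pi*exp(pi))/3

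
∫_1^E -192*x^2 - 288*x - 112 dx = (-4*E - 3)^3 - 4*E + 347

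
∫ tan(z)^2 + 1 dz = tan(z) + C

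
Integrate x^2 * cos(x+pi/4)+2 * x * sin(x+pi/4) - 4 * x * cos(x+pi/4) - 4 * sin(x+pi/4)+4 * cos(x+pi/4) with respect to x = (x - 2)^2*sin(x + pi/4) + C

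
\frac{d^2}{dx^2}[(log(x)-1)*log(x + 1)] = (-x^2*log(x) - x^2*log(x + 1) + 3*x^2 - 2*x*log(x + 1) + 2*x - log(x + 1))/(x^4 + 2*x^3 + x^2)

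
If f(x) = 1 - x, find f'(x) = -1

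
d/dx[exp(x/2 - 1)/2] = exp(x/2 - 1)/4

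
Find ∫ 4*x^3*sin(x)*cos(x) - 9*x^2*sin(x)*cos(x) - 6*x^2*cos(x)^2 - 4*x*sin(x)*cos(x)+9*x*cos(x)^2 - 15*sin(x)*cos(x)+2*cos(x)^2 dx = -(x - 3)*(4*x^2 + 3*x + 5)*cos(x)^2/2 + C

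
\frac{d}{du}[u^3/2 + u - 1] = 3*u^2/2 + 1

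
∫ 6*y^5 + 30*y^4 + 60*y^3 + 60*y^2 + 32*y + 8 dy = y^6 + 6*y^5 + 15*y^4 + 20*y^3 + 16*y^2 + 8*y + C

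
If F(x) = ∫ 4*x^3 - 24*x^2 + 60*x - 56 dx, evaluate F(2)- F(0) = -40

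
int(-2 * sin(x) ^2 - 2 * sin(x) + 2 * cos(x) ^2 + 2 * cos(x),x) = sin(2*x) + 2*sqrt(2)*sin(x + pi/4) + C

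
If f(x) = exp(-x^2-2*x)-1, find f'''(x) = (-8*x^3 - 24*x^2 - 12*x + 4)*exp(-x^2 - 2*x)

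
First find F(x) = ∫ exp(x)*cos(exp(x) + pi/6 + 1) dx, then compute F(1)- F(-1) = -sin(exp(-1) + pi/6 + 1) + sin(pi/6 + 1 + E)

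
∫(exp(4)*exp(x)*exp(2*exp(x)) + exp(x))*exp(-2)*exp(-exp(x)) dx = 2*sinh(exp(x) + 2) + C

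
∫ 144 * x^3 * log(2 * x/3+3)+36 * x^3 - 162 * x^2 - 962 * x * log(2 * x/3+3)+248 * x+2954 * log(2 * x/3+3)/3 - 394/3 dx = (108*x^4 - 1443*x^2 + 2954*x - 1773)*log(2*x/3 + 3)/3 + C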